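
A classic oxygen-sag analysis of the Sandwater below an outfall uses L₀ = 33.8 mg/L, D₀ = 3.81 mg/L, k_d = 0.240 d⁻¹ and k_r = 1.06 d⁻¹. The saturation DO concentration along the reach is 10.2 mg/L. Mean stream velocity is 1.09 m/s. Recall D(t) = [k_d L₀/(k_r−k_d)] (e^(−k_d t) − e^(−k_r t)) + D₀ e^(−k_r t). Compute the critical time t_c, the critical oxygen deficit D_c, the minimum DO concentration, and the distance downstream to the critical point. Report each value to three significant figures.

t_c = [1/(k_r−k_d)] ln[(k_r/k_d)(1 − D₀(k_r−k_d)/(k_d L₀))]
= [1/(1.06−0.240)] ln[(1.06/0.240)(1 − 3.81×0.8200/(0.240×33.8))]
= (1/0.8200) ln[4.417 × 0.6149] = 1.220 × ln(2.716) = 1.220 × 0.9990 = 1.218 d.
D_c = (k_d/k_r) L₀ e^(−k_d t_c) = (0.240/1.06) × 33.8 × e^(−0.240×1.218) = 0.2264 × 33.8 × 0.7465 = 5.713 mg/L.
Minimum DO = C_s − D_c = 10.2 − 5.713 = 4.487 mg/L.
x_c = v t_c = 1.09 m/s × 1.218 d × 86400 s/d = 114700 m ≈ 115 km.

t_c ≈ 1.22 d; D_c ≈ 5.71 mg/L; min DO ≈ 4.49 mg/L; x_c ≈ 115 km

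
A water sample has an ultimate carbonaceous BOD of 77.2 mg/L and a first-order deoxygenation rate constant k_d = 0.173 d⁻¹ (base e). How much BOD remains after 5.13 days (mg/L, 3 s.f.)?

L_t = L₀ e^(−k_d t) = 77.2 × e^(−0.173×5.13) = 77.2 × 0.4117 = 31.78 mg/L.

L ≈ 31.8 mg/L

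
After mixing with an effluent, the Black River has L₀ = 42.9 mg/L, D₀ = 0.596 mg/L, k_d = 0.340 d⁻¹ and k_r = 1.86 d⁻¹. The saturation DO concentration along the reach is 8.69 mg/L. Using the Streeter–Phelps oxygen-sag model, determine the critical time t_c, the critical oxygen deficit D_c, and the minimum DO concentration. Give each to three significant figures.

At the critical point dD/dt = 0, so k_d L₀ e^(−k_d t) = k_r D. Substituting D(t) from the Streeter–Phelps equation and solving for t gives
t_c = ln[(k_r/k_d)(1 − D₀(k_r−k_d)/(k_d L₀))] / (k_r−k_d).
Here k_r−k_d = 1.520 d⁻¹ and 1 − D₀(k_r−k_d)/(k_d L₀) = 1 − 0.596×1.520/(0.340×42.9) = 0.9379, so
t_c = ln(5.471 × 0.9379) / 1.520 = 1.635 / 1.520 = 1.076 d.
L(t_c) = L₀ e^(−k_d t_c) = 42.9 × 0.6937 = 29.76 mg/L, and at the critical point k_r D_c = k_d L, so D_c = (0.340/1.86) × 29.76 = 5.440 mg/L.
Minimum DO = C_s − D_c = 8.69 − 5.440 = 3.250 mg/L.

t_c ≈ 1.08 d; D_c ≈ 5.44 mg/L; min DO ≈ 3.25 mg/L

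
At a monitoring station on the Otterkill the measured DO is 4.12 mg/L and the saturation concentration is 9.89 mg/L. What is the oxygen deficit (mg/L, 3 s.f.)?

D ≈ 5.77 mg/L

D = C_s − C = 9.89 − 4.12 = 5.77 mg/L.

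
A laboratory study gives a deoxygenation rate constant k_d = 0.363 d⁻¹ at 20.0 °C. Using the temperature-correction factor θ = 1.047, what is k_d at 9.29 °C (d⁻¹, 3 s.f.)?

k_d ≈ 0.222 d⁻¹

k_d(T₂) = k_d(T₁) · θ^(T₂−T₁) = 0.363 × 1.047^(9.29−20.0)
= 0.363 × 1.047^-10.7 = 0.363 × 0.6115 = 0.2220 d⁻¹.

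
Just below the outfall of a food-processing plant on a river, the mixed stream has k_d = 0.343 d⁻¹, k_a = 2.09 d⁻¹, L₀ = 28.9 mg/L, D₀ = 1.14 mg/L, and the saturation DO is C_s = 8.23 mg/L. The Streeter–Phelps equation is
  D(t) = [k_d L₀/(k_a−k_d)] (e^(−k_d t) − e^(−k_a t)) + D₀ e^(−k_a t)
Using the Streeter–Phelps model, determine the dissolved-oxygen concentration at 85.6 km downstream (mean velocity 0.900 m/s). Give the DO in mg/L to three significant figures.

DO ≈ 4.79 mg/L

Travel time t = x/v = 85.6 km / (0.900 m/s) = 85600 m / 0.900 m/s = 95110 s = 1.101 d.
k_d L₀/(k_a−k_d) = 0.343×28.9/(2.09−0.343) = 9.913/1.747 = 5.674 mg/L.
e^(−k_d t) = e^(−0.343×1.101) = 0.6855; e^(−k_a t) = e^(−2.09×1.101) = 0.1002.
D = 5.674 × (0.6855 − 0.1002) + 1.14 × 0.1002 = 3.321 + 0.1142 = 3.435 mg/L.
DO = C_s − D = 8.23 − 3.435 = 4.795 mg/L.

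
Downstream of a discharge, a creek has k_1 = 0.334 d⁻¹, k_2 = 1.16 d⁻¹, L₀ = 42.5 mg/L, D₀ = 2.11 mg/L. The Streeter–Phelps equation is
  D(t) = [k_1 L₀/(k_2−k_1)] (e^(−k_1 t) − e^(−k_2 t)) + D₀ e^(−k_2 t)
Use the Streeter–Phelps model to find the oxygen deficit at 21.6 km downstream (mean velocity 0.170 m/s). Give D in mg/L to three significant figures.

Travel time t = x/v = 21.6 km / (0.170 m/s) = 21600 m / 0.170 m/s = 127100 s = 1.471 d.
k_1 L₀/(k_2−k_1) = 0.334×42.5/(1.16−0.334) = 14.20/0.8260 = 17.19 mg/L.
e^(−k_1 t) = e^(−0.334×1.471) = 0.6119; e^(−k_2 t) = e^(−1.16×1.471) = 0.1816.
D = 17.19 × (0.6119 − 0.1816) + 2.11 × 0.1816 = 7.395 + 0.3832 = 7.778 mg/L.

D ≈ 7.78 mg/L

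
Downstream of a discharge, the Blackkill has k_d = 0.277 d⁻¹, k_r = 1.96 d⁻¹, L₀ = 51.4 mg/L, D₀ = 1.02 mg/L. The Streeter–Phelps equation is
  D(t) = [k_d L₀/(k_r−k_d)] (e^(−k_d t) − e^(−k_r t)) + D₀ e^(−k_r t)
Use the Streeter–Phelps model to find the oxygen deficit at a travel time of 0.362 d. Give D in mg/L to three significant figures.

D ≈ 3.99 mg/L

k_d L₀/(k_r−k_d) = 0.277×51.4/(1.96−0.277) = 14.24/1.683 = 8.460 mg/L.
e^(−k_d t) = e^(−0.277×0.3620) = 0.9046; e^(−k_r t) = e^(−1.96×0.3620) = 0.4919.
D = 8.460 × (0.9046 − 0.4919) + 1.02 × 0.4919 = 3.491 + 0.5017 = 3.993 mg/L.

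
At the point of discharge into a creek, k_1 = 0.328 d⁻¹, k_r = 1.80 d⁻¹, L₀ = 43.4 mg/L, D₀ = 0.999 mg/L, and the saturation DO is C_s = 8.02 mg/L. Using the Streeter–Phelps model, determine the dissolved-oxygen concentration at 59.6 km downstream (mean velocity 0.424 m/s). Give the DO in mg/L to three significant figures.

Travel time t = x/v = 59.6 km / (0.424 m/s) = 59600 m / 0.424 m/s = 140600 s = 1.627 d.
k_1 L₀/(k_r−k_1) = 0.328×43.4/(1.80−0.328) = 14.24/1.472 = 9.671 mg/L.
e^(−k_1 t) = e^(−0.328×1.627) = 0.5865; e^(−k_r t) = e^(−1.80×1.627) = 0.05348.
D = 9.671 × (0.5865 − 0.05348) + 0.999 × 0.05348 = 5.154 + 0.05343 = 5.208 mg/L.
DO = C_s − D = 8.02 − 5.208 = 2.812 mg/L.

DO ≈ 2.81 mg/L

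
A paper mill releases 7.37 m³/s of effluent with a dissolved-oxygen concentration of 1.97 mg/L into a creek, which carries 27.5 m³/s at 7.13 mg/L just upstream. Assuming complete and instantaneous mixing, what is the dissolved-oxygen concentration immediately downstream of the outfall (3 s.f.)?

6.04 mg/L

Flow-weighted mixing: C = (Q_r C_r + Q_w C_w)/(Q_r + Q_w)
= (27.5×7.13 + 7.37×1.97)/(27.5 + 7.37) = 210.6/34.87 = 6.039 mg/L.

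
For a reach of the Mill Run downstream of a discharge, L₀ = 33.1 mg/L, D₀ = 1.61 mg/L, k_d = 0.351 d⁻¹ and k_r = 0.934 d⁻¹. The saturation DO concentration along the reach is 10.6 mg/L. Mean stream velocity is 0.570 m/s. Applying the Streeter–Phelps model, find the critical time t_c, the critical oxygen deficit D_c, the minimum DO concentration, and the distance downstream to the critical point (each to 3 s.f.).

t_c ≈ 1.53 d; D_c ≈ 7.26 mg/L; min DO ≈ 3.34 mg/L; x_c ≈ 75.6 km

At the critical point dD/dt = 0, so k_d L₀ e^(−k_d t) = k_r D. Substituting D(t) from the Streeter–Phelps equation and solving for t gives
t_c = ln[(k_r/k_d)(1 − D₀(k_r−k_d)/(k_d L₀))] / (k_r−k_d).
Here k_r−k_d = 0.5830 d⁻¹ and 1 − D₀(k_r−k_d)/(k_d L₀) = 1 − 1.61×0.5830/(0.351×33.1) = 0.9192, so
t_c = ln(2.661 × 0.9192) / 0.5830 = 0.8944 / 0.5830 = 1.534 d.
L(t_c) = L₀ e^(−k_d t_c) = 33.1 × 0.5836 = 19.32 mg/L, and at the critical point k_r D_c = k_d L, so D_c = (0.351/0.934) × 19.32 = 7.260 mg/L.
Minimum DO = C_s − D_c = 10.6 − 7.260 = 3.340 mg/L.
x_c = v t_c = 0.570 m/s × 1.534 d × 86400 s/d = 75560 m ≈ 75.6 km.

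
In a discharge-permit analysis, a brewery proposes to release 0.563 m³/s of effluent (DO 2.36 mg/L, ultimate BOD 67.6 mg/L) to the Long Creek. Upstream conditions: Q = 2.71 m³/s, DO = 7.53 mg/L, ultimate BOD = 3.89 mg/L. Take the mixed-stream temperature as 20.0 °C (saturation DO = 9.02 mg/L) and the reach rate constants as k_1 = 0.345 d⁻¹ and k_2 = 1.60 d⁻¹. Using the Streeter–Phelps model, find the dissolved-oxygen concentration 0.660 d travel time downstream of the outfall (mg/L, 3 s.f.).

DO ≈ 6.36 mg/L

Mixed DO = (2.71×7.53 + 0.563×2.36)/(2.71+0.563) = 21.73/3.273 = 6.641 mg/L.
Mixed L₀ = (2.71×3.89 + 0.563×67.6)/(3.273) = 48.60/3.273 = 14.85 mg/L.
Initial deficit D₀ = C_s − DO₀ = 9.02 − 6.641 = 2.379 mg/L.
D(0.660) = [0.345×14.85/(1.60−0.345)](e^(−0.345×0.660) − e^(−1.60×0.660)) + 2.379 e^(−1.60×0.660)
= 4.082 × (0.7964 − 0.3478) + 2.379 × 0.3478 = 2.658 mg/L.
DO = 9.02 − 2.658 = 6.362 mg/L.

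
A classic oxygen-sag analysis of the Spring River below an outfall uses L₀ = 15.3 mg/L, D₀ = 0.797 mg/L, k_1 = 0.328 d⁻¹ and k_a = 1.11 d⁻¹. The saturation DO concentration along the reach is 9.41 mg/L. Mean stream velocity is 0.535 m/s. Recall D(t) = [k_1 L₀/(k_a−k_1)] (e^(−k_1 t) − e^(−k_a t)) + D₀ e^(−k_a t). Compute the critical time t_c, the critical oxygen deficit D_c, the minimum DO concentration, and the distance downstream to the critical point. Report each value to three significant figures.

At the critical point dD/dt = 0, so k_1 L₀ e^(−k_1 t) = k_a D. Substituting D(t) from the Streeter–Phelps equation and solving for t gives
t_c = ln[(k_a/k_1)(1 − D₀(k_a−k_1)/(k_1 L₀))] / (k_a−k_1).
Here k_a−k_1 = 0.7820 d⁻¹ and 1 − D₀(k_a−k_1)/(k_1 L₀) = 1 − 0.797×0.7820/(0.328×15.3) = 0.8758, so
t_c = ln(3.384 × 0.8758) / 0.7820 = 1.086 / 0.7820 = 1.389 d.
L(t_c) = L₀ e^(−k_1 t_c) = 15.3 × 0.6340 = 9.700 mg/L, and at the critical point k_a D_c = k_1 L, so D_c = (0.328/1.11) × 9.700 = 2.866 mg/L.
Minimum DO = C_s − D_c = 9.41 − 2.866 = 6.544 mg/L.
x_c = v t_c = 0.535 m/s × 1.389 d × 86400 s/d = 64220 m ≈ 64.2 km.

t_c ≈ 1.39 d; D_c ≈ 2.87 mg/L; min DO ≈ 6.54 mg/L; x_c ≈ 64.2 km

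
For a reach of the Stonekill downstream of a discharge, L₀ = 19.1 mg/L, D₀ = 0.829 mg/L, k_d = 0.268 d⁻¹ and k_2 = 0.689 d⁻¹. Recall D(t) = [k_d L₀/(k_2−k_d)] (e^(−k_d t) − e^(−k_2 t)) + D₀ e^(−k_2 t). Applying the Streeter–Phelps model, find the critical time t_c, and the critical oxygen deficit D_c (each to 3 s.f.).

t_c ≈ 2.08 d; D_c ≈ 4.26 mg/L

With k_2/k_d = 2.571 and 1 − D₀(k_2−k_d)/(k_d L₀) = 0.9318,
t_c = ln(2.571 × 0.9318) / (0.689 − 0.268) = ln(2.396) / 0.4210 = 0.8736/0.4210 = 2.075 d.
L(t_c) = L₀ e^(−k_d t_c) = 19.1 × 0.5734 = 10.95 mg/L, and at the critical point k_2 D_c = k_d L, so D_c = (0.268/0.689) × 10.95 = 4.260 mg/L.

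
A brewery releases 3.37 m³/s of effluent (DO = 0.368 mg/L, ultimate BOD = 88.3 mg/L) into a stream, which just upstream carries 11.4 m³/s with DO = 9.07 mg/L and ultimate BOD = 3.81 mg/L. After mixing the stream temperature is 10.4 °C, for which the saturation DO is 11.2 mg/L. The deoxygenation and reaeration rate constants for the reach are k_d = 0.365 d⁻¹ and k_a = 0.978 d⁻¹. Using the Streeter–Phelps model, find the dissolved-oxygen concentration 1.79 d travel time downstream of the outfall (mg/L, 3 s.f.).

Mixed DO = (11.4×9.07 + 3.37×0.368)/(11.4+3.37) = 104.6/14.77 = 7.085 mg/L.
Mixed L₀ = (11.4×3.81 + 3.37×88.3)/(14.77) = 341.0/14.77 = 23.09 mg/L.
Initial deficit D₀ = C_s − DO₀ = 11.2 − 7.085 = 4.115 mg/L.
D(1.79) = [0.365×23.09/(0.978−0.365)](e^(−0.365×1.79) − e^(−0.978×1.79)) + 4.115 e^(−0.978×1.79)
= 13.75 × (0.5203 − 0.1737) + 4.115 × 0.1737 = 5.480 mg/L.
DO = 11.2 − 5.480 = 5.720 mg/L.

DO ≈ 5.72 mg/L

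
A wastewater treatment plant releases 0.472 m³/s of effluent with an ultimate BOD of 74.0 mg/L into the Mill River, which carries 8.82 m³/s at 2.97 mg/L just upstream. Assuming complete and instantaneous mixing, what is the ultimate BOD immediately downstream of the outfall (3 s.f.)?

6.58 mg/L

Flow-weighted mixing: C = (Q_r C_r + Q_w C_w)/(Q_r + Q_w)
= (8.82×2.97 + 0.472×74.0)/(8.82 + 0.472) = 61.12/9.292 = 6.578 mg/L.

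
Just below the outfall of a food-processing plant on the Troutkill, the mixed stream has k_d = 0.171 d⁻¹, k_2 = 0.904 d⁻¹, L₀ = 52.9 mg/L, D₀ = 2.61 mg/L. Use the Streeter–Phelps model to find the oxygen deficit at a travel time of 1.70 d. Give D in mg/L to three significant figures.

D ≈ 7.13 mg/L

k_d L₀/(k_2−k_d) = 0.171×52.9/(0.904−0.171) = 9.046/0.7330 = 12.34 mg/L.
e^(−k_d t) = e^(−0.171×1.700) = 0.7477; e^(−k_2 t) = e^(−0.904×1.700) = 0.2151.
D = 12.34 × (0.7477 − 0.2151) + 2.61 × 0.2151 = 6.574 + 0.5613 = 7.135 mg/L.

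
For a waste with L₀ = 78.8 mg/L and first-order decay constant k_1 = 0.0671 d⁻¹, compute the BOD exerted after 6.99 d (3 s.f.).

y ≈ 29.5 mg/L

y_t = L₀(1 − e^(−k_1 t)) = 78.8 × (1 − e^(−0.0671×6.99))
= 78.8 × (1 − 0.6256) = 78.8 × 0.3744 = 29.50 mg/L.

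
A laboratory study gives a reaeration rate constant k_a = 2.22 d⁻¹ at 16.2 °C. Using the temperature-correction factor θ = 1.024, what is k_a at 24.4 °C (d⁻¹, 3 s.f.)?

k_a ≈ 2.70 d⁻¹

k_a(T₂) = k_a(T₁) · θ^(T₂−T₁) = 2.22 × 1.024^(24.4−16.2)
= 2.22 × 1.024^8.20 = 2.22 × 1.215 = 2.697 d⁻¹.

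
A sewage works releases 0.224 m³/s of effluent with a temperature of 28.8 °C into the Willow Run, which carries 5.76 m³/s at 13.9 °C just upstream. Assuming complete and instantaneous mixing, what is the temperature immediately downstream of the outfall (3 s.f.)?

Flow-weighted mixing: C = (Q_r C_r + Q_w C_w)/(Q_r + Q_w)
= (5.76×13.9 + 0.224×28.8)/(5.76 + 0.224) = 86.52/5.984 = 14.46 °C.

14.5 °C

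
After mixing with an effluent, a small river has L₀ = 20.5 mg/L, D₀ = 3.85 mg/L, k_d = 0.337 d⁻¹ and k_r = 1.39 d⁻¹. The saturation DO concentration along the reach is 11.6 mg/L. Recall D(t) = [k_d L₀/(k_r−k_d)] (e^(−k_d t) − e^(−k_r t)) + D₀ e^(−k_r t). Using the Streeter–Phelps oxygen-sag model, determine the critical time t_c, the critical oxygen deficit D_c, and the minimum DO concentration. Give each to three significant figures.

t_c = [1/(k_r−k_d)] ln[(k_r/k_d)(1 − D₀(k_r−k_d)/(k_d L₀))]
= [1/(1.39−0.337)] ln[(1.39/0.337)(1 − 3.85×1.053/(0.337×20.5))]
= (1/1.053) ln[4.125 × 0.4132] = 0.9497 × ln(1.704) = 0.9497 × 0.5331 = 0.5063 d.
L(t_c) = L₀ e^(−k_d t_c) = 20.5 × 0.8431 = 17.28 mg/L, and at the critical point k_r D_c = k_d L, so D_c = (0.337/1.39) × 17.28 = 4.191 mg/L.
Minimum DO = C_s − D_c = 11.6 − 4.191 = 7.409 mg/L.

t_c ≈ 0.506 d; D_c ≈ 4.19 mg/L; min DO ≈ 7.41 mg/L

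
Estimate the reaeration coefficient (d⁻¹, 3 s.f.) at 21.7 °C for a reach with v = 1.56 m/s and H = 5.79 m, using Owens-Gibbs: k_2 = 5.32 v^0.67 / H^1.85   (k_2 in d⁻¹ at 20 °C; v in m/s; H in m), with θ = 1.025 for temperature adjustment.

k_2 ≈ 0.290 d⁻¹

k_2(20) = 5.32 × 1.56^0.67 / 5.79^1.85 = 5.32 × 1.347 / 25.76 = 0.2782 d⁻¹.
k_2(21.7) = 0.2782 × 1.025^(21.7−20) = 0.2782 × 1.043 = 0.2901 d⁻¹.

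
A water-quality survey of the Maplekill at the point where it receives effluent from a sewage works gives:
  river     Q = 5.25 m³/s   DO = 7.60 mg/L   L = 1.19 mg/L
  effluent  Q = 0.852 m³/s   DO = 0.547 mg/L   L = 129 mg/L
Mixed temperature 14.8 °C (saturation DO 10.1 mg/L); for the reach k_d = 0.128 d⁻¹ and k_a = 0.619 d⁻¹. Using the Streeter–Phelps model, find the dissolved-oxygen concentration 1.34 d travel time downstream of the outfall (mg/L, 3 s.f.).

Mixed DO = (5.25×7.60 + 0.852×0.547)/(5.25+0.852) = 40.37/6.102 = 6.615 mg/L.
Mixed L₀ = (5.25×1.19 + 0.852×129)/(6.102) = 116.2/6.102 = 19.04 mg/L.
Initial deficit D₀ = C_s − DO₀ = 10.1 − 6.615 = 3.485 mg/L.
D(1.34) = [0.128×19.04/(0.619−0.128)](e^(−0.128×1.34) − e^(−0.619×1.34)) + 3.485 e^(−0.619×1.34)
= 4.962 × (0.8424 − 0.4363) + 3.485 × 0.4363 = 3.536 mg/L.
DO = 10.1 − 3.536 = 6.564 mg/L.

DO ≈ 6.56 mg/L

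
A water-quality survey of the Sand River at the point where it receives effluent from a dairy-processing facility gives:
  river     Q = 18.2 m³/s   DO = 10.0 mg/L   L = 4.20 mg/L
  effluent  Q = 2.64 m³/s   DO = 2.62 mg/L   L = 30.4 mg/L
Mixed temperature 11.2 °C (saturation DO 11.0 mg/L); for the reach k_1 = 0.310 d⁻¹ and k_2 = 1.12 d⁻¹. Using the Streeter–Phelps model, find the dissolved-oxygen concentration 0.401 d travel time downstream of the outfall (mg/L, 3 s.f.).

DO ≈ 9.06 mg/L

Mixed DO = (18.2×10.0 + 2.64×2.62)/(18.2+2.64) = 188.9/20.84 = 9.065 mg/L.
Mixed L₀ = (18.2×4.20 + 2.64×30.4)/(20.84) = 156.7/20.84 = 7.519 mg/L.
Initial deficit D₀ = C_s − DO₀ = 11.0 − 9.065 = 1.935 mg/L.
D(0.401) = [0.310×7.519/(1.12−0.310)](e^(−0.310×0.401) − e^(−1.12×0.401)) + 1.935 e^(−1.12×0.401)
= 2.878 × (0.8831 − 0.6382) + 1.935 × 0.6382 = 1.940 mg/L.
DO = 11.0 − 1.940 = 9.060 mg/L.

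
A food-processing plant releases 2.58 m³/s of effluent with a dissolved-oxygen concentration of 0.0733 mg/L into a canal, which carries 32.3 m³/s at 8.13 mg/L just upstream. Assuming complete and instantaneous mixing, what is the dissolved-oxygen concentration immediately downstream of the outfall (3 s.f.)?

Flow-weighted mixing: C = (Q_r C_r + Q_w C_w)/(Q_r + Q_w)
= (32.3×8.13 + 2.58×0.0733)/(32.3 + 2.58) = 262.8/34.88 = 7.534 mg/L.

7.53 mg/L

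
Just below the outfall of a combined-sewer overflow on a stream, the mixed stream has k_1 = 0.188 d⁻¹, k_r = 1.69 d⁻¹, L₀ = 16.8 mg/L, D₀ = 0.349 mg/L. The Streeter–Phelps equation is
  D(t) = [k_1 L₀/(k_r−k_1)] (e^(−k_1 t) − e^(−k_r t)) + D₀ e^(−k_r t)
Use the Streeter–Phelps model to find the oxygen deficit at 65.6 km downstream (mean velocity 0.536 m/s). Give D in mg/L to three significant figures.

D ≈ 1.45 mg/L

Travel time t = x/v = 65.6 km / (0.536 m/s) = 65600 m / 0.536 m/s = 122400 s = 1.417 d.
k_1 L₀/(k_r−k_1) = 0.188×16.8/(1.69−0.188) = 3.158/1.502 = 2.103 mg/L.
e^(−k_1 t) = e^(−0.188×1.417) = 0.7662; e^(−k_r t) = e^(−1.69×1.417) = 0.09127.
D = 2.103 × (0.7662 − 0.09127) + 0.349 × 0.09127 = 1.419 + 0.03185 = 1.451 mg/L.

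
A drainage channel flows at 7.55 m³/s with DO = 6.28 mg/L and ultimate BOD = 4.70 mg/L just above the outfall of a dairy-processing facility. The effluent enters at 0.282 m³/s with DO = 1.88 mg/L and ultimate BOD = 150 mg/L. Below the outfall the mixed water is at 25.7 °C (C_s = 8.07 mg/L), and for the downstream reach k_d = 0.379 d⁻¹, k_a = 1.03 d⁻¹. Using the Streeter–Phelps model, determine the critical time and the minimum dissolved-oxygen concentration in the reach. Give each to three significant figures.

Mixed DO = (7.55×6.28 + 0.282×1.88)/(7.55+0.282) = 47.94/7.832 = 6.122 mg/L.
Mixed L₀ = (7.55×4.70 + 0.282×150)/(7.832) = 77.78/7.832 = 9.932 mg/L.
Initial deficit D₀ = C_s − DO₀ = 8.07 − 6.122 = 1.948 mg/L.
t_c = (1/0.6510) ln[(1.03/0.379)(1 − 1.948×0.6510/(0.379×9.932))] = 1.536 × ln(1.802) = 0.9045 d.
D_c = (0.379/1.03) × 9.932 × e^(−0.379×0.9045) = 0.3680 × 9.932 × 0.7098 = 2.594 mg/L.
Minimum DO = 8.07 − 2.594 = 5.476 mg/L.

t_c ≈ 0.904 d; minimum DO ≈ 5.48 mg/L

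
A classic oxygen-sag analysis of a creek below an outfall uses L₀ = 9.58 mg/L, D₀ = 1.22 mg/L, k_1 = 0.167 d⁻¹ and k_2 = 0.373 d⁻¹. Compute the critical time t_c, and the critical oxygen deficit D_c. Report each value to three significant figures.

With k_2/k_1 = 2.234 and 1 − D₀(k_2−k_1)/(k_1 L₀) = 0.8429,
t_c = ln(2.234 × 0.8429) / (0.373 − 0.167) = ln(1.883) / 0.2060 = 0.6327/0.2060 = 3.071 d.
D_c = (k_1/k_2) L₀ e^(−k_1 t_c) = (0.167/0.373) × 9.58 × e^(−0.167×3.071) = 0.4477 × 9.58 × 0.5988 = 2.568 mg/L.

t_c ≈ 3.07 d; D_c ≈ 2.57 mg/L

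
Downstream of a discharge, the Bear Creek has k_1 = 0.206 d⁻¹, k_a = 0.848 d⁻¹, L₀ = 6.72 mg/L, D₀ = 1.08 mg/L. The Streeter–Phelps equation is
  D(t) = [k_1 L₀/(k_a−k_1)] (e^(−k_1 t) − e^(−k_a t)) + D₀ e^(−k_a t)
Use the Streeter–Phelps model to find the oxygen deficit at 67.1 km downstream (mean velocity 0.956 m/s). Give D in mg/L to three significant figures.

D ≈ 1.28 mg/L

Travel time t = x/v = 67.1 km / (0.956 m/s) = 67100 m / 0.956 m/s = 70190 s = 0.8124 d.
k_1 L₀/(k_a−k_1) = 0.206×6.72/(0.848−0.206) = 1.384/0.6420 = 2.156 mg/L.
e^(−k_1 t) = e^(−0.206×0.8124) = 0.8459; e^(−k_a t) = e^(−0.848×0.8124) = 0.5021.
D = 2.156 × (0.8459 − 0.5021) + 1.08 × 0.5021 = 0.7413 + 0.5423 = 1.284 mg/L.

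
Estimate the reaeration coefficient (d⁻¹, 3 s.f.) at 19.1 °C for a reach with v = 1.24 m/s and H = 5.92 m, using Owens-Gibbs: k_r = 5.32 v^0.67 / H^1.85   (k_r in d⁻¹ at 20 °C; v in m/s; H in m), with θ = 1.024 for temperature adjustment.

k_r ≈ 0.224 d⁻¹

k_r(20) = 5.32 × 1.24^0.67 / 5.92^1.85 = 5.32 × 1.155 / 26.84 = 0.2289 d⁻¹.
k_r(19.1) = 0.2289 × 1.024^(19.1−20) = 0.2289 × 0.9789 = 0.2241 d⁻¹.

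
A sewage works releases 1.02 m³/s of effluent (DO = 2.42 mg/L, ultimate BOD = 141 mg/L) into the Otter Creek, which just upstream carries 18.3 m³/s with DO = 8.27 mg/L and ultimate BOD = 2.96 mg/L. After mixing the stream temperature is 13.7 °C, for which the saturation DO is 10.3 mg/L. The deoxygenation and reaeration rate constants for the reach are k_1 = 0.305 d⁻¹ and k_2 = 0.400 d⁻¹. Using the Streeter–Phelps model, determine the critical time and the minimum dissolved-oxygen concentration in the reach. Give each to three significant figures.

t_c ≈ 2.08 d; minimum DO ≈ 6.15 mg/L

Mixed DO = (18.3×8.27 + 1.02×2.42)/(18.3+1.02) = 153.8/19.32 = 7.961 mg/L.
Mixed L₀ = (18.3×2.96 + 1.02×141)/(19.32) = 198.0/19.32 = 10.25 mg/L.
Initial deficit D₀ = C_s − DO₀ = 10.3 − 7.961 = 2.339 mg/L.
t_c = (1/0.09500) ln[(0.400/0.305)(1 − 2.339×0.09500/(0.305×10.25))] = 10.53 × ln(1.218) = 2.078 d.
D_c = (0.305/0.400) × 10.25 × e^(−0.305×2.078) = 0.7625 × 10.25 × 0.5306 = 4.146 mg/L.
Minimum DO = 10.3 − 4.146 = 6.154 mg/L.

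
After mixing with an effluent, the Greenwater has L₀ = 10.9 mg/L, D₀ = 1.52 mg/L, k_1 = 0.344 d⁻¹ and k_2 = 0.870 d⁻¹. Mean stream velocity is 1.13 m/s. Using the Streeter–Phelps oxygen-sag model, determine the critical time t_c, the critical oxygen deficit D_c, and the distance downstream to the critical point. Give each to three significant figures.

With k_2/k_1 = 2.529 and 1 − D₀(k_2−k_1)/(k_1 L₀) = 0.7868,
t_c = ln(2.529 × 0.7868) / (0.870 − 0.344) = ln(1.990) / 0.5260 = 0.6880/0.5260 = 1.308 d.
L(t_c) = L₀ e^(−k_1 t_c) = 10.9 × 0.6376 = 6.950 mg/L, and at the critical point k_2 D_c = k_1 L, so D_c = (0.344/0.870) × 6.950 = 2.748 mg/L.
x_c = v t_c = 1.13 m/s × 1.308 d × 86400 s/d = 127700 m ≈ 128 km.

t_c ≈ 1.31 d; D_c ≈ 2.75 mg/L; x_c ≈ 128 km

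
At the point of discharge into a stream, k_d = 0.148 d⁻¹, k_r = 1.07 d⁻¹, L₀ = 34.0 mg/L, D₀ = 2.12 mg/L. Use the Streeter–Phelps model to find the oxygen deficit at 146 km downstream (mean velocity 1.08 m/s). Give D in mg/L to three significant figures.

D ≈ 3.70 mg/L

Travel time t = x/v = 146 km / (1.08 m/s) = 146000 m / 1.08 m/s = 135200 s = 1.565 d.
k_d L₀/(k_r−k_d) = 0.148×34.0/(1.07−0.148) = 5.032/0.9220 = 5.458 mg/L.
e^(−k_d t) = e^(−0.148×1.565) = 0.7933; e^(−k_r t) = e^(−1.07×1.565) = 0.1875.
D = 5.458 × (0.7933 − 0.1875) + 2.12 × 0.1875 = 3.306 + 0.3974 = 3.704 mg/L.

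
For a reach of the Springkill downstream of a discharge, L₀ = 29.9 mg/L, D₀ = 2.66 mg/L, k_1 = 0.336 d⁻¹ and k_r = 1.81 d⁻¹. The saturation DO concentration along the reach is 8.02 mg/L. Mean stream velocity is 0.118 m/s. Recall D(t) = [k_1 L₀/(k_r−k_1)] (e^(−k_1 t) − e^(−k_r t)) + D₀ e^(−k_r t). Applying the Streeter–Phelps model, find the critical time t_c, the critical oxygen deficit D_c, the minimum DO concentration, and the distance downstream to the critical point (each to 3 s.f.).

t_c ≈ 0.807 d; D_c ≈ 4.23 mg/L; min DO ≈ 3.79 mg/L; x_c ≈ 8.23 km

At the critical point dD/dt = 0, so k_1 L₀ e^(−k_1 t) = k_r D. Substituting D(t) from the Streeter–Phelps equation and solving for t gives
t_c = ln[(k_r/k_1)(1 − D₀(k_r−k_1)/(k_1 L₀))] / (k_r−k_1).
Here k_r−k_1 = 1.474 d⁻¹ and 1 − D₀(k_r−k_1)/(k_1 L₀) = 1 − 2.66×1.474/(0.336×29.9) = 0.6097, so
t_c = ln(5.387 × 0.6097) / 1.474 = 1.189 / 1.474 = 0.8068 d.
D_c = (k_1/k_r) L₀ e^(−k_1 t_c) = (0.336/1.81) × 29.9 × e^(−0.336×0.8068) = 0.1856 × 29.9 × 0.7626 = 4.233 mg/L.
Minimum DO = C_s − D_c = 8.02 − 4.233 = 3.787 mg/L.
x_c = v t_c = 0.118 m/s × 0.8068 d × 86400 s/d = 8226 m ≈ 8.23 km.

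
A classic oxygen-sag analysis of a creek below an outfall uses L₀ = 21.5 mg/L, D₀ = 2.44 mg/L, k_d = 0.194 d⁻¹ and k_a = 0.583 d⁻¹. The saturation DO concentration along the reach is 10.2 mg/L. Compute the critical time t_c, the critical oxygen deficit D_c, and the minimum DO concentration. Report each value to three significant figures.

With k_a/k_d = 3.005 and 1 − D₀(k_a−k_d)/(k_d L₀) = 0.7724,
t_c = ln(3.005 × 0.7724) / (0.583 − 0.194) = ln(2.321) / 0.3890 = 0.8421/0.3890 = 2.165 d.
D_c = (k_d/k_a) L₀ e^(−k_d t_c) = (0.194/0.583) × 21.5 × e^(−0.194×2.165) = 0.3328 × 21.5 × 0.6571 = 4.701 mg/L.
Minimum DO = C_s − D_c = 10.2 − 4.701 = 5.499 mg/L.

t_c ≈ 2.16 d; D_c ≈ 4.70 mg/L; min DO ≈ 5.50 mg/L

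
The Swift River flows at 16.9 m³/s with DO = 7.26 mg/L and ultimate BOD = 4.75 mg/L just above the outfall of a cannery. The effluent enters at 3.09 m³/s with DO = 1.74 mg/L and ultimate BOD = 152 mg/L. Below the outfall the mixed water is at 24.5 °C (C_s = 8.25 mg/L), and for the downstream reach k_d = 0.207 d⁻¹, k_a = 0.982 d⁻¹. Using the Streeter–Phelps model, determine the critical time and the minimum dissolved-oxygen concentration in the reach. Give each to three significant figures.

t_c ≈ 1.64 d; minimum DO ≈ 4.12 mg/L

Mixed DO = (16.9×7.26 + 3.09×1.74)/(16.9+3.09) = 128.1/19.99 = 6.407 mg/L.
Mixed L₀ = (16.9×4.75 + 3.09×152)/(19.99) = 550.0/19.99 = 27.51 mg/L.
Initial deficit D₀ = C_s − DO₀ = 8.25 − 6.407 = 1.843 mg/L.
t_c = (1/0.7750) ln[(0.982/0.207)(1 − 1.843×0.7750/(0.207×27.51))] = 1.290 × ln(3.554) = 1.636 d.
D_c = (0.207/0.982) × 27.51 × e^(−0.207×1.636) = 0.2108 × 27.51 × 0.7127 = 4.133 mg/L.
Minimum DO = 8.25 − 4.133 = 4.117 mg/L.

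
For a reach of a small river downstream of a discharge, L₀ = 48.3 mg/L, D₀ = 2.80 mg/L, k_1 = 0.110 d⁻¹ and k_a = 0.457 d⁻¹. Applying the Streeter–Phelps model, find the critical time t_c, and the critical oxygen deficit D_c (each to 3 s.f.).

t_c ≈ 3.52 d; D_c ≈ 7.89 mg/L

With k_a/k_1 = 4.155 and 1 − D₀(k_a−k_1)/(k_1 L₀) = 0.8171,
t_c = ln(4.155 × 0.8171) / (0.457 − 0.110) = ln(3.395) / 0.3470 = 1.222/0.3470 = 3.522 d.
L(t_c) = L₀ e^(−k_1 t_c) = 48.3 × 0.6788 = 32.79 mg/L, and at the critical point k_a D_c = k_1 L, so D_c = (0.110/0.457) × 32.79 = 7.891 mg/L.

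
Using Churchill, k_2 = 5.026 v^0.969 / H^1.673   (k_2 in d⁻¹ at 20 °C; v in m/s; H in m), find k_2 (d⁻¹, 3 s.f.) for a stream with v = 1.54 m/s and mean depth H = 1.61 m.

k_2 ≈ 3.44 d⁻¹

k_2 = 5.026 × 1.54^0.969 / 1.61^1.673 = 5.026 × 1.520 / 2.218 = 3.443 d⁻¹.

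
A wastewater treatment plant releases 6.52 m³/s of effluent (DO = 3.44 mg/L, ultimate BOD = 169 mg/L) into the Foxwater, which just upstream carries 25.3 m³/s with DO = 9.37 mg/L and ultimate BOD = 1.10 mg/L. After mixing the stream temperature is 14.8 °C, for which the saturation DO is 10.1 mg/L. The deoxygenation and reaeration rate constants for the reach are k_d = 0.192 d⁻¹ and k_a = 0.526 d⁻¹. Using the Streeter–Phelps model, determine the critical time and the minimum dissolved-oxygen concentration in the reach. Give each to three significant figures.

t_c ≈ 2.72 d; minimum DO ≈ 2.41 mg/L

Mixed DO = (25.3×9.37 + 6.52×3.44)/(25.3+6.52) = 259.5/31.82 = 8.155 mg/L.
Mixed L₀ = (25.3×1.10 + 6.52×169)/(31.82) = 1130/31.82 = 35.50 mg/L.
Initial deficit D₀ = C_s − DO₀ = 10.1 − 8.155 = 1.945 mg/L.
t_c = (1/0.3340) ln[(0.526/0.192)(1 − 1.945×0.3340/(0.192×35.50))] = 2.994 × ln(2.478) = 2.718 d.
D_c = (0.192/0.526) × 35.50 × e^(−0.192×2.718) = 0.3650 × 35.50 × 0.5935 = 7.691 mg/L.
Minimum DO = 10.1 − 7.691 = 2.409 mg/L.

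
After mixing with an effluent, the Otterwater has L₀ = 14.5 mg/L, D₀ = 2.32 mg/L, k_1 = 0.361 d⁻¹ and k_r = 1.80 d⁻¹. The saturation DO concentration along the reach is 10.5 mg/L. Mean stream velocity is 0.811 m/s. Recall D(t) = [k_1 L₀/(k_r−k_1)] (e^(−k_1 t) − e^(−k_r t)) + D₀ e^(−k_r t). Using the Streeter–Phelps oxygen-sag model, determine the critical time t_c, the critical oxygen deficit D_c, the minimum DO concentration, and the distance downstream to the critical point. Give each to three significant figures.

At the critical point dD/dt = 0, so k_1 L₀ e^(−k_1 t) = k_r D. Substituting D(t) from the Streeter–Phelps equation and solving for t gives
t_c = ln[(k_r/k_1)(1 − D₀(k_r−k_1)/(k_1 L₀))] / (k_r−k_1).
Here k_r−k_1 = 1.439 d⁻¹ and 1 − D₀(k_r−k_1)/(k_1 L₀) = 1 − 2.32×1.439/(0.361×14.5) = 0.3622, so
t_c = ln(4.986 × 0.3622) / 1.439 = 0.5911 / 1.439 = 0.4108 d.
L(t_c) = L₀ e^(−k_1 t_c) = 14.5 × 0.8622 = 12.50 mg/L, and at the critical point k_r D_c = k_1 L, so D_c = (0.361/1.80) × 12.50 = 2.507 mg/L.
Minimum DO = C_s − D_c = 10.5 − 2.507 = 7.993 mg/L.
x_c = v t_c = 0.811 m/s × 0.4108 d × 86400 s/d = 28790 m ≈ 28.8 km.

t_c ≈ 0.411 d; D_c ≈ 2.51 mg/L; min DO ≈ 7.99 mg/L; x_c ≈ 28.8 km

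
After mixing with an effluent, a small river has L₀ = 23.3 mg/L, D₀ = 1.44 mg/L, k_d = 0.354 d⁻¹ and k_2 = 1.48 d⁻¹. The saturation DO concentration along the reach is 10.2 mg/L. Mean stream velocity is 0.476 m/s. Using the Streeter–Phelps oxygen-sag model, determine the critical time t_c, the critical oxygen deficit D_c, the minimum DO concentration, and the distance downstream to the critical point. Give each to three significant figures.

t_c ≈ 1.08 d; D_c ≈ 3.81 mg/L; min DO ≈ 6.39 mg/L; x_c ≈ 44.3 km

t_c = [1/(k_2−k_d)] ln[(k_2/k_d)(1 − D₀(k_2−k_d)/(k_d L₀))]
= [1/(1.48−0.354)] ln[(1.48/0.354)(1 − 1.44×1.126/(0.354×23.3))]
= (1/1.126) ln[4.181 × 0.8034] = 0.8881 × ln(3.359) = 0.8881 × 1.212 = 1.076 d.
L(t_c) = L₀ e^(−k_d t_c) = 23.3 × 0.6832 = 15.92 mg/L, and at the critical point k_2 D_c = k_d L, so D_c = (0.354/1.48) × 15.92 = 3.808 mg/L.
Minimum DO = C_s − D_c = 10.2 − 3.808 = 6.392 mg/L.
x_c = v t_c = 0.476 m/s × 1.076 d × 86400 s/d = 44250 m ≈ 44.3 km.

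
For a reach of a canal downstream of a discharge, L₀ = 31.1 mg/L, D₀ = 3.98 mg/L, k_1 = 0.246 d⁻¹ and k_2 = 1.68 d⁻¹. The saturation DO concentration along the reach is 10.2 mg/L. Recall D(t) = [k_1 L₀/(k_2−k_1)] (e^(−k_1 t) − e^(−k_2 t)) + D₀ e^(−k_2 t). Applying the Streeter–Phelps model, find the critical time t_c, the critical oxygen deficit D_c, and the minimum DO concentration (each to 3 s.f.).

At the critical point dD/dt = 0, so k_1 L₀ e^(−k_1 t) = k_2 D. Substituting D(t) from the Streeter–Phelps equation and solving for t gives
t_c = ln[(k_2/k_1)(1 − D₀(k_2−k_1)/(k_1 L₀))] / (k_2−k_1).
Here k_2−k_1 = 1.434 d⁻¹ and 1 − D₀(k_2−k_1)/(k_1 L₀) = 1 − 3.98×1.434/(0.246×31.1) = 0.2540, so
t_c = ln(6.829 × 0.2540) / 1.434 = 0.5508 / 1.434 = 0.3841 d.
L(t_c) = L₀ e^(−k_1 t_c) = 31.1 × 0.9098 = 28.30 mg/L, and at the critical point k_2 D_c = k_1 L, so D_c = (0.246/1.68) × 28.30 = 4.143 mg/L.
Minimum DO = C_s − D_c = 10.2 − 4.143 = 6.057 mg/L.

t_c ≈ 0.384 d; D_c ≈ 4.14 mg/L; min DO ≈ 6.06 mg/L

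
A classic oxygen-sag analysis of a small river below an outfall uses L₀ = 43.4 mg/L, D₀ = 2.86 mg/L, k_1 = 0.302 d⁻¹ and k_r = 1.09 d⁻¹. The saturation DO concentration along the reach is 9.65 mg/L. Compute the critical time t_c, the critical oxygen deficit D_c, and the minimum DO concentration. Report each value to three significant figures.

t_c ≈ 1.39 d; D_c ≈ 7.90 mg/L; min DO ≈ 1.75 mg/L

t_c = [1/(k_r−k_1)] ln[(k_r/k_1)(1 − D₀(k_r−k_1)/(k_1 L₀))]
= [1/(1.09−0.302)] ln[(1.09/0.302)(1 − 2.86×0.7880/(0.302×43.4))]
= (1/0.7880) ln[3.609 × 0.8281] = 1.269 × ln(2.989) = 1.269 × 1.095 = 1.389 d.
L(t_c) = L₀ e^(−k_1 t_c) = 43.4 × 0.6573 = 28.53 mg/L, and at the critical point k_r D_c = k_1 L, so D_c = (0.302/1.09) × 28.53 = 7.904 mg/L.
Minimum DO = C_s − D_c = 9.65 − 7.904 = 1.746 mg/L.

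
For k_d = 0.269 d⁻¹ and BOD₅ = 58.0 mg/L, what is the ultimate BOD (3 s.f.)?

BOD₅ = L₀(1 − e^(−5k_d)) ⇒ L₀ = BOD₅ / (1 − e^(−5×0.269))
= 58.0 / (1 − 0.2605) = 58.0 / 0.7395 = 78.44 mg/L.

L₀ ≈ 78.4 mg/L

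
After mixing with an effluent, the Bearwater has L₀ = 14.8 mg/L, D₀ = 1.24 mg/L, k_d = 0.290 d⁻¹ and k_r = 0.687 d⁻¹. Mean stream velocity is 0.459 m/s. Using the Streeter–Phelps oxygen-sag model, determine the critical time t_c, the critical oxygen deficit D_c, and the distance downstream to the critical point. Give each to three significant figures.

t_c = [1/(k_r−k_d)] ln[(k_r/k_d)(1 − D₀(k_r−k_d)/(k_d L₀))]
= [1/(0.687−0.290)] ln[(0.687/0.290)(1 − 1.24×0.3970/(0.290×14.8))]
= (1/0.3970) ln[2.369 × 0.8853] = 2.519 × ln(2.097) = 2.519 × 0.7406 = 1.866 d.
L(t_c) = L₀ e^(−k_d t_c) = 14.8 × 0.5822 = 8.616 mg/L, and at the critical point k_r D_c = k_d L, so D_c = (0.290/0.687) × 8.616 = 3.637 mg/L.
x_c = v t_c = 0.459 m/s × 1.866 d × 86400 s/d = 73980 m ≈ 74.0 km.

t_c ≈ 1.87 d; D_c ≈ 3.64 mg/L; x_c ≈ 74.0 km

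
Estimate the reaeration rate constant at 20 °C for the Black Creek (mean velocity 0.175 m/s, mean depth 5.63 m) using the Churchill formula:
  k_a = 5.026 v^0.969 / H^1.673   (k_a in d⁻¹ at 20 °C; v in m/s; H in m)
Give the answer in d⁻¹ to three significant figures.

k_a = 5.026 × 0.175^0.969 / 5.63^1.673 = 5.026 × 0.1847 / 18.01 = 0.05154 d⁻¹.

k_a ≈ 0.0515 d⁻¹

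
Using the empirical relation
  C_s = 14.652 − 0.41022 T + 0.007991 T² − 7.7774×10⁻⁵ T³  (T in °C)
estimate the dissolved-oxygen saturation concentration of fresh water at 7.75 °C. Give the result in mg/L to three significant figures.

C_s = 14.652 − 0.41022×7.75 + 0.007991×7.75² − 7.7774×10⁻⁵×7.75³ = 11.92 mg/L.

C_s ≈ 11.9 mg/L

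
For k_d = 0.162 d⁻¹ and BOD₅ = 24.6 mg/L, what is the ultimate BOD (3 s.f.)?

BOD₅ = L₀(1 − e^(−5k_d)) ⇒ L₀ = BOD₅ / (1 − e^(−5×0.162))
= 24.6 / (1 − 0.4449) = 24.6 / 0.5551 = 44.31 mg/L.

L₀ ≈ 44.3 mg/L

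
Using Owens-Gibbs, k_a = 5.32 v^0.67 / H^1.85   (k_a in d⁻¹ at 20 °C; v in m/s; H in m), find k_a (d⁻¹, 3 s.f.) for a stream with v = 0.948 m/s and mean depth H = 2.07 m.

k_a ≈ 1.34 d⁻¹

k_a = 5.32 × 0.948^0.67 / 2.07^1.85 = 5.32 × 0.9649 / 3.842 = 1.336 d⁻¹.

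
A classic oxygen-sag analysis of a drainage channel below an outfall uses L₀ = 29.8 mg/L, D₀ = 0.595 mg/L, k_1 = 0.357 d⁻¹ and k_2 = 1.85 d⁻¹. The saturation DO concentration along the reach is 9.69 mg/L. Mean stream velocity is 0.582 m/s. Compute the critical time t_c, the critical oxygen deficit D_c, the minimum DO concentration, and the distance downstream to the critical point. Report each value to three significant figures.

With k_2/k_1 = 5.182 and 1 − D₀(k_2−k_1)/(k_1 L₀) = 0.9165,
t_c = ln(5.182 × 0.9165) / (1.85 − 0.357) = ln(4.749) / 1.493 = 1.558/1.493 = 1.044 d.
L(t_c) = L₀ e^(−k_1 t_c) = 29.8 × 0.6890 = 20.53 mg/L, and at the critical point k_2 D_c = k_1 L, so D_c = (0.357/1.85) × 20.53 = 3.962 mg/L.
Minimum DO = C_s − D_c = 9.69 − 3.962 = 5.728 mg/L.
x_c = v t_c = 0.582 m/s × 1.044 d × 86400 s/d = 52470 m ≈ 52.5 km.

t_c ≈ 1.04 d; D_c ≈ 3.96 mg/L; min DO ≈ 5.73 mg/L; x_c ≈ 52.5 km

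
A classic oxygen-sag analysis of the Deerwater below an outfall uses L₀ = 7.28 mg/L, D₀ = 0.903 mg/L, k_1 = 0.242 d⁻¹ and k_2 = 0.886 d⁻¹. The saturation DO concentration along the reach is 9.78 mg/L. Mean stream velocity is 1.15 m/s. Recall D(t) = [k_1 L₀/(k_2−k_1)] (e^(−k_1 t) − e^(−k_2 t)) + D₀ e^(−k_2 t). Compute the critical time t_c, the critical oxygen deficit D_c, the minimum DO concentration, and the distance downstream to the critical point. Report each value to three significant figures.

t_c ≈ 1.39 d; D_c ≈ 1.42 mg/L; min DO ≈ 8.36 mg/L; x_c ≈ 138 km

At the critical point dD/dt = 0, so k_1 L₀ e^(−k_1 t) = k_2 D. Substituting D(t) from the Streeter–Phelps equation and solving for t gives
t_c = ln[(k_2/k_1)(1 − D₀(k_2−k_1)/(k_1 L₀))] / (k_2−k_1).
Here k_2−k_1 = 0.6440 d⁻¹ and 1 − D₀(k_2−k_1)/(k_1 L₀) = 1 − 0.903×0.6440/(0.242×7.28) = 0.6699, so
t_c = ln(3.661 × 0.6699) / 0.6440 = 0.8972 / 0.6440 = 1.393 d.
D_c = (k_1/k_2) L₀ e^(−k_1 t_c) = (0.242/0.886) × 7.28 × e^(−0.242×1.393) = 0.2731 × 7.28 × 0.7138 = 1.419 mg/L.
Minimum DO = C_s − D_c = 9.78 − 1.419 = 8.361 mg/L.
x_c = v t_c = 1.15 m/s × 1.393 d × 86400 s/d = 138400 m ≈ 138 km.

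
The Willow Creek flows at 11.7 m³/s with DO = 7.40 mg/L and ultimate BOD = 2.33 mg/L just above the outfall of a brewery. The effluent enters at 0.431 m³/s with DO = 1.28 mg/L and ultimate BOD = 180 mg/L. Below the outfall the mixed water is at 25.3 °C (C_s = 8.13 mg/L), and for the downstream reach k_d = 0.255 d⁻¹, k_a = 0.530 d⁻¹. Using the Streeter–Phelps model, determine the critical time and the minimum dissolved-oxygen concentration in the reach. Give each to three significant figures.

t_c ≈ 2.20 d; minimum DO ≈ 5.76 mg/L

Mixed DO = (11.7×7.40 + 0.431×1.28)/(11.7+0.431) = 87.13/12.13 = 7.183 mg/L.
Mixed L₀ = (11.7×2.33 + 0.431×180)/(12.13) = 104.8/12.13 = 8.642 mg/L.
Initial deficit D₀ = C_s − DO₀ = 8.13 − 7.183 = 0.9474 mg/L.
t_c = (1/0.2750) ln[(0.530/0.255)(1 − 0.9474×0.2750/(0.255×8.642))] = 3.636 × ln(1.833) = 2.203 d.
D_c = (0.255/0.530) × 8.642 × e^(−0.255×2.203) = 0.4811 × 8.642 × 0.5702 = 2.371 mg/L.
Minimum DO = 8.13 − 2.371 = 5.759 mg/L.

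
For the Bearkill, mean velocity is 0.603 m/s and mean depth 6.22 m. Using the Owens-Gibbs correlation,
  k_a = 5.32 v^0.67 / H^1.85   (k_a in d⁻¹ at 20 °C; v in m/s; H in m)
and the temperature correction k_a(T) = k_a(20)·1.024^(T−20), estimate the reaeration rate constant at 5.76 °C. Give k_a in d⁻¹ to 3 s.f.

k_a ≈ 0.0919 d⁻¹

k_a(20) = 5.32 × 0.603^0.67 / 6.22^1.85 = 5.32 × 0.7125 / 29.41 = 0.1289 d⁻¹.
k_a(5.76) = 0.1289 × 1.024^(5.76−20) = 0.1289 × 0.7134 = 0.09195 d⁻¹.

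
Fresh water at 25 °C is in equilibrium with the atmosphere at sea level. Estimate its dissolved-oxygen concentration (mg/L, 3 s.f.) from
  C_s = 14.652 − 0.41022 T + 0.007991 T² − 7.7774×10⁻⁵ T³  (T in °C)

C_s ≈ 8.18 mg/L

C_s = 14.652 − 0.41022×25 + 0.007991×25² − 7.7774×10⁻⁵×25³ = 8.176 mg/L.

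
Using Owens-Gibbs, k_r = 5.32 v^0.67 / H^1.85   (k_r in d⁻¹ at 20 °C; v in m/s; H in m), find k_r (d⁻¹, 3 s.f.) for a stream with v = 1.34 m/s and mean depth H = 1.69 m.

k_r ≈ 2.45 d⁻¹

k_r = 5.32 × 1.34^0.67 / 1.69^1.85 = 5.32 × 1.217 / 2.640 = 2.452 d⁻¹.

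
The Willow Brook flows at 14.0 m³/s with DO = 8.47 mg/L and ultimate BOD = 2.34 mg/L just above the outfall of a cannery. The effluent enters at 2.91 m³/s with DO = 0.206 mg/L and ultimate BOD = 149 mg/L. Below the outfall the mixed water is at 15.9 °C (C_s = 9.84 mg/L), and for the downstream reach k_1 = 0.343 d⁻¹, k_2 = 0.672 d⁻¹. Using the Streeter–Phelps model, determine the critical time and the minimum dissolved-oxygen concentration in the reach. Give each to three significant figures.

Mixed DO = (14.0×8.47 + 2.91×0.206)/(14.0+2.91) = 119.2/16.91 = 7.048 mg/L.
Mixed L₀ = (14.0×2.34 + 2.91×149)/(16.91) = 466.4/16.91 = 27.58 mg/L.
Initial deficit D₀ = C_s − DO₀ = 9.84 − 7.048 = 2.792 mg/L.
t_c = (1/0.3290) ln[(0.672/0.343)(1 − 2.792×0.3290/(0.343×27.58))] = 3.040 × ln(1.769) = 1.734 d.
D_c = (0.343/0.672) × 27.58 × e^(−0.343×1.734) = 0.5104 × 27.58 × 0.5518 = 7.767 mg/L.
Minimum DO = 9.84 − 7.767 = 2.073 mg/L.

t_c ≈ 1.73 d; minimum DO ≈ 2.07 mg/L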